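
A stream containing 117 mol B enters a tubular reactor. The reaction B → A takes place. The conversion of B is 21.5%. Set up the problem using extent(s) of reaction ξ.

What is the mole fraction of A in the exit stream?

B reacted = 0.215 × 117 = 25.16 mol; ν_B = −1, so ξ = 25.16/1 = 25.16 mol.
Outlet amounts (n = n₀ + ν ξ):
  B: 117 − 1(25.16) = 91.84
  A: 0 + 1(25.16) = 25.16
Total out = 117 mol; y_A = 25.16 / 117 = 0.215.

0.215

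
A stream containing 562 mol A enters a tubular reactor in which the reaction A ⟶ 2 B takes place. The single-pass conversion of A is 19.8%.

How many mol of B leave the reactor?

223 mol

A reacted = 0.198 × 562 = 111.3 mol; ν_A = −1, so ξ = 111.3/1 = 111.3 mol.
Outlet amounts (n = n₀ + ν ξ):
  A: 562 − 1(111.3) = 450.7
  B: 0 + 2(111.3) = 222.6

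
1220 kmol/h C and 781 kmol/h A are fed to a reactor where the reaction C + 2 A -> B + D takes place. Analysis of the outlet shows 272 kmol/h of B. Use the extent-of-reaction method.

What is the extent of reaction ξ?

For B: n = n₀ + 1ξ → 272 = 0 + 1ξ, giving ξ = 272 kmol/h.
Outlet amounts (n = n₀ + ν ξ):
  C: 1220 − 1(272) = 948
  A: 781 − 2(272) = 237
  B: 0 + 1(272) = 272
  D: 0 + 1(272) = 272

ξ = 272 kmol/h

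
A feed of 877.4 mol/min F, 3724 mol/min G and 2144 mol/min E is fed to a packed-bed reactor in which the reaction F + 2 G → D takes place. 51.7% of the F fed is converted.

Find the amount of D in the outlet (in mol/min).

454 mol/min

F reacted = 0.517 × 877.4 = 453.6 mol/min; ν_F = −1, so ξ = 453.6/1 = 453.6 mol/min.
Outlet amounts (n = n₀ + ν ξ):
  F: 877.4 − 1(453.6) = 423.8
  G: 3724 − 2(453.6) = 2817
  D: 0 + 1(453.6) = 453.6
  E: 2144 (inert)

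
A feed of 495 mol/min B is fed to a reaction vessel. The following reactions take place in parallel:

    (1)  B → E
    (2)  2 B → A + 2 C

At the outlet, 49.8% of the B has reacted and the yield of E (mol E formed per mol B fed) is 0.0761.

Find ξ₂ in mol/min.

Yield of E: 1ξ₁ / 495 = 0.0761 → ξ₁ = 37.67 mol/min.
Conversion of B: 1ξ₁ + 2ξ₂ = 0.498 × 495 = 246.5 → ξ₂ = 104.4 mol/min.
Outlet amounts (n = n₀ + Σ ν·ξ):
  B: 495 − 1(37.67) − 2(104.4) = 248.5
  E: 0 + 1(37.67) = 37.67
  A: 0 + 1(104.4) = 104.4
  C: 0 + 2(104.4) = 208.8

ξ₂ = 104 mol/min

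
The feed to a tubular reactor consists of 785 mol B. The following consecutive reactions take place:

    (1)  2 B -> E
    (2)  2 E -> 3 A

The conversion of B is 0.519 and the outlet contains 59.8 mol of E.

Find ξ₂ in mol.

ξ₂ = 72 mol

Conversion of B: B consumed = 2ξ₁ = 0.519 × 785 → ξ₁ = 203.7 mol.
E balance: n_E = 0 + 1ξ₁ − 2ξ₂ = 59.8 → ξ₂ = (1·203.7 − 59.8)/2 = 71.95 mol.
Outlet amounts (n = n₀ + Σ ν·ξ):
  B: 785 − 2(203.7) = 377.6
  E: 0 + 1(203.7) − 2(71.95) = 59.8
  A: 0 + 3(71.95) = 215.9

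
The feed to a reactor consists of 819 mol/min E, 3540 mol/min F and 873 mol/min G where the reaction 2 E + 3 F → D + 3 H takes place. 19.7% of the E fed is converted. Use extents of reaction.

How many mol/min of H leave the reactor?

E reacted = 0.197 × 819 = 161.3 mol/min; ν_E = −2, so ξ = 161.3/2 = 80.67 mol/min.
Outlet amounts (n = n₀ + ν ξ):
  E: 819 − 2(80.67) = 657.7
  F: 3540 − 3(80.67) = 3298
  D: 0 + 1(80.67) = 80.67
  H: 0 + 3(80.67) = 242
  G: 873 (inert)

242 mol/min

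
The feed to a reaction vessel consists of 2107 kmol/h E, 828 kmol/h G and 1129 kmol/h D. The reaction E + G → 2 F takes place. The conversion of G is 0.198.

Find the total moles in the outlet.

G reacted = 0.198 × 828 = 163.9 kmol/h; ν_G = −1, so ξ = 163.9/1 = 163.9 kmol/h.
Outlet amounts (n = n₀ + ν ξ):
  E: 2107 − 1(163.9) = 1943
  G: 828 − 1(163.9) = 664.1
  F: 0 + 2(163.9) = 327.9
  D: 1129 (inert)
Total out = 1943 + 664.1 + 327.9 + 1129 = 4064 kmol/h.

4060 kmol/h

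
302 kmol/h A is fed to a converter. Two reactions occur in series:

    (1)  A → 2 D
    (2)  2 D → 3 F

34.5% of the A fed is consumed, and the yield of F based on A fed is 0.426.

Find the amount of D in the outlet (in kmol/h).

123 kmol/h

Conversion of A: A consumed = 1ξ₁ = 0.345 × 302 → ξ₁ = 104.2 kmol/h.
Yield of F: 3ξ₂ / 302 = 0.426 → ξ₂ = 42.88 kmol/h.
Outlet amounts (n = n₀ + Σ ν·ξ):
  A: 302 − 1(104.2) = 197.8
  D: 0 + 2(104.2) − 2(42.88) = 122.6
  F: 0 + 3(42.88) = 128.7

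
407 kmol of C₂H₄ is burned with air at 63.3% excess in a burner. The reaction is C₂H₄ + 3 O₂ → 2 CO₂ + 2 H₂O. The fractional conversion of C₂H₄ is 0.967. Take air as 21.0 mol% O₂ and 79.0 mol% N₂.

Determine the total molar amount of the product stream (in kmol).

Stoichiometric O₂ = 3 × 407 = 1221 kmol; O₂ fed = 1221 × 1.633 = 1994 kmol.
N₂ fed = 1994 × 79/21 = 7501 kmol.
Fuel reacted = 0.967 × 407 → ξ = 393.6 kmol.
Outlet (n = n₀ + ν ξ):
  C₂H₄: 407 − 1(393.6) = 13.43
  O₂: 1994 − 3(393.6) = 813.2
  N₂: 7501 (inert)
  CO₂: 0 + 2(393.6) = 787.1
  H₂O: 0 + 2(393.6) = 787.1
Total out = 13.43 + 813.2 + 7501 + 787.1 + 787.1 = 9902 kmol.

9900 kmol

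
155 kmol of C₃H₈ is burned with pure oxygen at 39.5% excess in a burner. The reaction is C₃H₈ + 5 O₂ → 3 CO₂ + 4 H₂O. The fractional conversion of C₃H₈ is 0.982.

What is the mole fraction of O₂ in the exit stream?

Stoichiometric O₂ = 5 × 155 = 775 kmol; O₂ fed = 775 × 1.395 = 1081 kmol.
Fuel reacted = 0.982 × 155 → ξ = 152.2 kmol.
Outlet (n = n₀ + ν ξ):
  C₃H₈: 155 − 1(152.2) = 2.79
  O₂: 1081 − 5(152.2) = 320.1
  CO₂: 0 + 3(152.2) = 456.6
  H₂O: 0 + 4(152.2) = 608.8
Total out = 1388 kmol; y_O₂ = 320.1 / 1388 = 0.2305.

0.231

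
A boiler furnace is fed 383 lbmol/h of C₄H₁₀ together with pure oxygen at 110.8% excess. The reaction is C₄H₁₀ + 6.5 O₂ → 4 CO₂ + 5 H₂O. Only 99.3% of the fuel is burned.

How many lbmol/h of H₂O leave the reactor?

Stoichiometric O₂ = 6.5 × 383 = 2490 lbmol/h; O₂ fed = 2490 × 2.108 = 5248 lbmol/h.
Fuel reacted = 0.993 × 383 → ξ = 380.3 lbmol/h.
Outlet (n = n₀ + ν ξ):
  C₄H₁₀: 383 − 1(380.3) = 2.681
  O₂: 5248 − 6.5(380.3) = 2776
  CO₂: 0 + 4(380.3) = 1521
  H₂O: 0 + 5(380.3) = 1902

1900 lbmol/h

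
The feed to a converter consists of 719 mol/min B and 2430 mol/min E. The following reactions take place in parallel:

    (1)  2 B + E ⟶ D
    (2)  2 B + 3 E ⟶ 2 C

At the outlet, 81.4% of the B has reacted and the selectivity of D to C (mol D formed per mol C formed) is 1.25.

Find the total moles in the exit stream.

Conversion of B: B consumed = 0.814 × 719 = 585.3 mol/min = 2ξ₁ + 2ξ₂.
Selectivity: 1ξ₁ / (2ξ₂) = 1.25 → ξ₁ = 2.5 ξ₂.
Substitute: (2·2.5 + 2) ξ₂ = 585.3 → ξ₂ = 83.61 mol/min, ξ₁ = 209 mol/min.
Outlet amounts (n = n₀ + Σ ν·ξ):
  B: 719 − 2(209) − 2(83.61) = 133.7
  E: 2430 − 1(209) − 3(83.61) = 1970
  D: 0 + 1(209) = 209
  C: 0 + 2(83.61) = 167.2
Total out = 133.7 + 1970 + 209 + 167.2 = 2480 mol/min.

2480 mol/min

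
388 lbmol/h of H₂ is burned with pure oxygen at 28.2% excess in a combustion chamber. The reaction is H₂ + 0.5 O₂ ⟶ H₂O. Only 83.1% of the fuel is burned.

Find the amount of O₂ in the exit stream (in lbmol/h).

Stoichiometric O₂ = 0.5 × 388 = 194 lbmol/h; O₂ fed = 194 × 1.282 = 248.7 lbmol/h.
Fuel reacted = 0.831 × 388 → ξ = 322.4 lbmol/h.
Outlet (n = n₀ + ν ξ):
  H₂: 388 − 1(322.4) = 65.57
  O₂: 248.7 − 0.5(322.4) = 87.49
  H₂O: 0 + 1(322.4) = 322.4

87.5 lbmol/h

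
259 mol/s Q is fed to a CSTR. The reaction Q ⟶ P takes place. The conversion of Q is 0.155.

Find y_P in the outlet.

0.155

Q reacted = 0.155 × 259 = 40.15 mol/s; ν_Q = −1, so ξ = 40.15/1 = 40.15 mol/s.
Outlet amounts (n = n₀ + ν ξ):
  Q: 259 − 1(40.15) = 218.9
  P: 0 + 1(40.15) = 40.15
Total out = 259 mol/s; y_P = 40.15 / 259 = 0.155.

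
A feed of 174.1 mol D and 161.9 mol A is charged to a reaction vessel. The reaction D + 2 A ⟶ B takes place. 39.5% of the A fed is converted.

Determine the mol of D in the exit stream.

142 mol

A reacted = 0.395 × 161.9 = 63.95 mol; ν_A = −2, so ξ = 63.95/2 = 31.98 mol.
Outlet amounts (n = n₀ + ν ξ):
  D: 174.1 − 1(31.98) = 142.1
  A: 161.9 − 2(31.98) = 97.95
  B: 0 + 1(31.98) = 31.98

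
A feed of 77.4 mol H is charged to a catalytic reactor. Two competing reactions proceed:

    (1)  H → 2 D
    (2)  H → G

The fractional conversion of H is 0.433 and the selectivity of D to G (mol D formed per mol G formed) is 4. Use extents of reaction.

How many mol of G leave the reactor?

Conversion of H: H consumed = 0.433 × 77.4 = 33.51 mol = 1ξ₁ + 1ξ₂.
Selectivity: 2ξ₁ / (1ξ₂) = 4 → ξ₁ = 2 ξ₂.
Substitute: (1·2 + 1) ξ₂ = 33.51 → ξ₂ = 11.17 mol, ξ₁ = 22.34 mol.
Outlet amounts (n = n₀ + Σ ν·ξ):
  H: 77.4 − 1(22.34) − 1(11.17) = 43.89
  D: 0 + 2(22.34) = 44.69
  G: 0 + 1(11.17) = 11.17

11.2 mol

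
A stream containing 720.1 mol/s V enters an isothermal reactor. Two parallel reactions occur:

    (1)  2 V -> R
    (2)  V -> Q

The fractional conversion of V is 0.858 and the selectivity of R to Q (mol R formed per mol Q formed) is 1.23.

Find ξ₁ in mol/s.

Conversion of V: V consumed = 0.858 × 720.1 = 617.8 mol/s = 2ξ₁ + 1ξ₂.
Selectivity: 1ξ₁ / (1ξ₂) = 1.23 → ξ₁ = 1.23 ξ₂.
Substitute: (2·1.23 + 1) ξ₂ = 617.8 → ξ₂ = 178.6 mol/s, ξ₁ = 219.6 mol/s.
Outlet amounts (n = n₀ + Σ ν·ξ):
  V: 720.1 − 2(219.6) − 1(178.6) = 102.3
  R: 0 + 1(219.6) = 219.6
  Q: 0 + 1(178.6) = 178.6

ξ₁ = 220 mol/s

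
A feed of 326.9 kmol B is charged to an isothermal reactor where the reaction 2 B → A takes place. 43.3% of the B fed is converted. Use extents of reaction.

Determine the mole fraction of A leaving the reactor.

B reacted = 0.433 × 326.9 = 141.5 kmol; ν_B = −2, so ξ = 141.5/2 = 70.77 kmol.
Outlet amounts (n = n₀ + ν ξ):
  B: 326.9 − 2(70.77) = 185.4
  A: 0 + 1(70.77) = 70.77
Total out = 256.1 kmol; y_A = 70.77 / 256.1 = 0.2763.

0.276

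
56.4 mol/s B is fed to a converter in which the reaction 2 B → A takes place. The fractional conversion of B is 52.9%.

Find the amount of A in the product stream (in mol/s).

14.9 mol/s

B reacted = 0.529 × 56.4 = 29.84 mol/s; ν_B = −2, so ξ = 29.84/2 = 14.92 mol/s.
Outlet amounts (n = n₀ + ν ξ):
  B: 56.4 − 2(14.92) = 26.56
  A: 0 + 1(14.92) = 14.92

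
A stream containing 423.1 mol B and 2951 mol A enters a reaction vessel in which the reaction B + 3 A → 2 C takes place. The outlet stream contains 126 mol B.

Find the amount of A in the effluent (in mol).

For B: n = n₀ − 1ξ → 126 = 423.1 − 1ξ, giving ξ = 297.1 mol.
Outlet amounts (n = n₀ + ν ξ):
  B: 423.1 − 1(297.1) = 126
  A: 2951 − 3(297.1) = 2060
  C: 0 + 2(297.1) = 594.2

2060 mol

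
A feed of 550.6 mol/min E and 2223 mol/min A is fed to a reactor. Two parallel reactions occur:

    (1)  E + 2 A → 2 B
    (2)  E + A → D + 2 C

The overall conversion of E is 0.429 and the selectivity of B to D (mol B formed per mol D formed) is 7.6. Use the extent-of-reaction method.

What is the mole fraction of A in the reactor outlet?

Conversion of E: E consumed = 0.429 × 550.6 = 236.2 mol/min = 1ξ₁ + 1ξ₂.
Selectivity: 2ξ₁ / (1ξ₂) = 7.6 → ξ₁ = 3.8 ξ₂.
Substitute: (1·3.8 + 1) ξ₂ = 236.2 → ξ₂ = 49.21 mol/min, ξ₁ = 187 mol/min.
Outlet amounts (n = n₀ + Σ ν·ξ):
  E: 550.6 − 1(187) − 1(49.21) = 314.4
  A: 2223 − 2(187) − 1(49.21) = 1800
  B: 0 + 2(187) = 374
  D: 0 + 1(49.21) = 49.21
  C: 0 + 2(49.21) = 98.42
Total out = 2636 mol/min; y_A = 1800 / 2636 = 0.6828.

0.683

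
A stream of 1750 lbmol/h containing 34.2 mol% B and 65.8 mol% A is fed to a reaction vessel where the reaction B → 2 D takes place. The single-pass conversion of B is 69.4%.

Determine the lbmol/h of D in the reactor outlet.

831 lbmol/h

B reacted = 0.694 × 598.5 = 415.4 lbmol/h; ν_B = −1, so ξ = 415.4/1 = 415.4 lbmol/h.
Outlet amounts (n = n₀ + ν ξ):
  B: 598.5 − 1(415.4) = 183.1
  D: 0 + 2(415.4) = 830.7
  A: 1152 (inert)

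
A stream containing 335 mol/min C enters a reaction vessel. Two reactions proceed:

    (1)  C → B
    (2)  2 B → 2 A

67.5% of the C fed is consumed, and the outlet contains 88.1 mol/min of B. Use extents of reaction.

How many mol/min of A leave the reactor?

138 mol/min

Conversion of C: C consumed = 1ξ₁ = 0.675 × 335 → ξ₁ = 226.1 mol/min.
B balance: n_B = 0 + 1ξ₁ − 2ξ₂ = 88.1 → ξ₂ = (1·226.1 − 88.1)/2 = 69.01 mol/min.
Outlet amounts (n = n₀ + Σ ν·ξ):
  C: 335 − 1(226.1) = 108.9
  B: 0 + 1(226.1) − 2(69.01) = 88.1
  A: 0 + 2(69.01) = 138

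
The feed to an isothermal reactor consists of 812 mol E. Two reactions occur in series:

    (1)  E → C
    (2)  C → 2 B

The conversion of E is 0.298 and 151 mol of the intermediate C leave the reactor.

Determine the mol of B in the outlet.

182 mol

Conversion of E: E consumed = 1ξ₁ = 0.298 × 812 → ξ₁ = 242 mol.
C balance: n_C = 0 + 1ξ₁ − 1ξ₂ = 151 → ξ₂ = (1·242 − 151)/1 = 90.98 mol.
Outlet amounts (n = n₀ + Σ ν·ξ):
  E: 812 − 1(242) = 570
  C: 0 + 1(242) − 1(90.98) = 151
  B: 0 + 2(90.98) = 182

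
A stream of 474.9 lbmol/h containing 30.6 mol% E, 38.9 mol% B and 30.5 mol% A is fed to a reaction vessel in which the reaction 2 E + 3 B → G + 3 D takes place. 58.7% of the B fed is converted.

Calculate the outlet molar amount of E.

B reacted = 0.587 × 184.7 = 108.4 lbmol/h; ν_B = −3, so ξ = 108.4/3 = 36.15 lbmol/h.
Outlet amounts (n = n₀ + ν ξ):
  E: 145.3 − 2(36.15) = 73.03
  B: 184.7 − 3(36.15) = 76.3
  G: 0 + 1(36.15) = 36.15
  D: 0 + 3(36.15) = 108.4
  A: 144.8 (inert)

73 lbmol/h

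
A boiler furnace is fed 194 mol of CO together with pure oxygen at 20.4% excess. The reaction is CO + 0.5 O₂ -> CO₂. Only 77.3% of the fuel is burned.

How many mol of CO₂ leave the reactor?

150 mol

Stoichiometric O₂ = 0.5 × 194 = 97 mol; O₂ fed = 97 × 1.204 = 116.8 mol.
Fuel reacted = 0.773 × 194 → ξ = 150 mol.
Outlet (n = n₀ + ν ξ):
  CO: 194 − 1(150) = 44.04
  O₂: 116.8 − 0.5(150) = 41.81
  CO₂: 0 + 1(150) = 150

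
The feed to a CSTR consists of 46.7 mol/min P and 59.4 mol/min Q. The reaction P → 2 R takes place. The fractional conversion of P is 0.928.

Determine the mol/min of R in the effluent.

86.7 mol/min

P reacted = 0.928 × 46.7 = 43.34 mol/min; ν_P = −1, so ξ = 43.34/1 = 43.34 mol/min.
Outlet amounts (n = n₀ + ν ξ):
  P: 46.7 − 1(43.34) = 3.362
  R: 0 + 2(43.34) = 86.68
  Q: 59.4 (inert)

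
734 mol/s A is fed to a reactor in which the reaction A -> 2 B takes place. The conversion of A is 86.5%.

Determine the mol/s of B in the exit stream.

A reacted = 0.865 × 734 = 634.9 mol/s; ν_A = −1, so ξ = 634.9/1 = 634.9 mol/s.
Outlet amounts (n = n₀ + ν ξ):
  A: 734 − 1(634.9) = 99.09
  B: 0 + 2(634.9) = 1270

1270 mol/s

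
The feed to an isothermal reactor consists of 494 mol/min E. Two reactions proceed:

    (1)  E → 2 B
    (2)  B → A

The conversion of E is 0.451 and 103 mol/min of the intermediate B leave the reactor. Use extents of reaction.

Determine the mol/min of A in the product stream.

Conversion of E: E consumed = 1ξ₁ = 0.451 × 494 → ξ₁ = 222.8 mol/min.
B balance: n_B = 0 + 2ξ₁ − 1ξ₂ = 103 → ξ₂ = (2·222.8 − 103)/1 = 342.6 mol/min.
Outlet amounts (n = n₀ + Σ ν·ξ):
  E: 494 − 1(222.8) = 271.2
  B: 0 + 2(222.8) − 1(342.6) = 103
  A: 0 + 1(342.6) = 342.6

343 mol/min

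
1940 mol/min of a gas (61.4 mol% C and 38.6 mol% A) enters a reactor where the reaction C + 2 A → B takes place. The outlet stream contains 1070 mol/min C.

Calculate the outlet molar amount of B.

121 mol/min

For C: n = n₀ − 1ξ → 1070 = 1191 − 1ξ, giving ξ = 121.2 mol/min.
Outlet amounts (n = n₀ + ν ξ):
  C: 1191 − 1(121.2) = 1070
  A: 748.8 − 2(121.2) = 506.5
  B: 0 + 1(121.2) = 121.2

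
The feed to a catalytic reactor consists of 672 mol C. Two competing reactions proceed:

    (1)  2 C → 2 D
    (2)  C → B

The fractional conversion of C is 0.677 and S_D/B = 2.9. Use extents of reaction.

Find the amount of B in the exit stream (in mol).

Conversion of C: C consumed = 0.677 × 672 = 454.9 mol = 2ξ₁ + 1ξ₂.
Selectivity: 2ξ₁ / (1ξ₂) = 2.9 → ξ₁ = 1.45 ξ₂.
Substitute: (2·1.45 + 1) ξ₂ = 454.9 → ξ₂ = 116.7 mol, ξ₁ = 169.1 mol.
Outlet amounts (n = n₀ + Σ ν·ξ):
  C: 672 − 2(169.1) − 1(116.7) = 217.1
  D: 0 + 2(169.1) = 338.3
  B: 0 + 1(116.7) = 116.7

117 mol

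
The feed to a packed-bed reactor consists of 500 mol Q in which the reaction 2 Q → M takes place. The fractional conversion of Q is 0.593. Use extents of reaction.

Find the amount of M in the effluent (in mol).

148 mol

Q reacted = 0.593 × 500 = 296.5 mol; ν_Q = −2, so ξ = 296.5/2 = 148.2 mol.
Outlet amounts (n = n₀ + ν ξ):
  Q: 500 − 2(148.2) = 203.5
  M: 0 + 1(148.2) = 148.2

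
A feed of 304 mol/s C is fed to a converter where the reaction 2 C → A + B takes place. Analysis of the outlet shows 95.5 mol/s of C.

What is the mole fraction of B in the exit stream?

0.343

For C: n = n₀ − 2ξ → 95.5 = 304 − 2ξ, giving ξ = 104.2 mol/s.
Outlet amounts (n = n₀ + ν ξ):
  C: 304 − 2(104.2) = 95.5
  A: 0 + 1(104.2) = 104.2
  B: 0 + 1(104.2) = 104.2
Total out = 304 mol/s; y_B = 104.2 / 304 = 0.3429.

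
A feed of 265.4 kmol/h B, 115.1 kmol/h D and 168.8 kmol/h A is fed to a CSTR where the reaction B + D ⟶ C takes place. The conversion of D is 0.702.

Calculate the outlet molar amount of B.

D reacted = 0.702 × 115.1 = 80.8 kmol/h; ν_D = −1, so ξ = 80.8/1 = 80.8 kmol/h.
Outlet amounts (n = n₀ + ν ξ):
  B: 265.4 − 1(80.8) = 184.6
  D: 115.1 − 1(80.8) = 34.3
  C: 0 + 1(80.8) = 80.8
  A: 168.8 (inert)

185 kmol/h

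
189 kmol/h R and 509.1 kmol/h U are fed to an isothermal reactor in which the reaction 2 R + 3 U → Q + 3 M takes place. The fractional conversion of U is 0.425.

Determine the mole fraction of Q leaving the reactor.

U reacted = 0.425 × 509.1 = 216.4 kmol/h; ν_U = −3, so ξ = 216.4/3 = 72.12 kmol/h.
Outlet amounts (n = n₀ + ν ξ):
  R: 189 − 2(72.12) = 44.75
  U: 509.1 − 3(72.12) = 292.7
  Q: 0 + 1(72.12) = 72.12
  M: 0 + 3(72.12) = 216.4
Total out = 626 kmol/h; y_Q = 72.12 / 626 = 0.1152.

0.115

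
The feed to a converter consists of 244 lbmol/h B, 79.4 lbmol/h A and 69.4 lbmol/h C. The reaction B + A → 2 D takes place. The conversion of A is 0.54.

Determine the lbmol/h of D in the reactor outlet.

85.8 lbmol/h

A reacted = 0.54 × 79.4 = 42.88 lbmol/h; ν_A = −1, so ξ = 42.88/1 = 42.88 lbmol/h.
Outlet amounts (n = n₀ + ν ξ):
  B: 244 − 1(42.88) = 201.1
  A: 79.4 − 1(42.88) = 36.52
  D: 0 + 2(42.88) = 85.75
  C: 69.4 (inert)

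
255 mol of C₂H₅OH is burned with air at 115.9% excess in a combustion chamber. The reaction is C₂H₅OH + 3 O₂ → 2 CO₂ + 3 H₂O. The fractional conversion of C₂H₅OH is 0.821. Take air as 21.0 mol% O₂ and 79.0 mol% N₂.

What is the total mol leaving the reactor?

Stoichiometric O₂ = 3 × 255 = 765 mol; O₂ fed = 765 × 2.159 = 1652 mol.
N₂ fed = 1652 × 79/21 = 6213 mol.
Fuel reacted = 0.821 × 255 → ξ = 209.4 mol.
Outlet (n = n₀ + ν ξ):
  C₂H₅OH: 255 − 1(209.4) = 45.65
  O₂: 1652 − 3(209.4) = 1024
  N₂: 6213 (inert)
  CO₂: 0 + 2(209.4) = 418.7
  H₂O: 0 + 3(209.4) = 628.1
Total out = 45.65 + 1024 + 6213 + 418.7 + 628.1 = 8329 mol.

8330 mol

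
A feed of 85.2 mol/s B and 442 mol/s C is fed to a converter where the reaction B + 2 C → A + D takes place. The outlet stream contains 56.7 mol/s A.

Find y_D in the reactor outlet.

0.121

For A: n = n₀ + 1ξ → 56.7 = 0 + 1ξ, giving ξ = 56.7 mol/s.
Outlet amounts (n = n₀ + ν ξ):
  B: 85.2 − 1(56.7) = 28.5
  C: 442 − 2(56.7) = 328.6
  A: 0 + 1(56.7) = 56.7
  D: 0 + 1(56.7) = 56.7
Total out = 470.5 mol/s; y_D = 56.7 / 470.5 = 0.1205.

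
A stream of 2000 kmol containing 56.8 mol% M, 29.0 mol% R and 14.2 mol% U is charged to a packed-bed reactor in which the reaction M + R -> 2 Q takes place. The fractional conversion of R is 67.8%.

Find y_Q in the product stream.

R reacted = 0.678 × 580 = 393.2 kmol; ν_R = −1, so ξ = 393.2/1 = 393.2 kmol.
Outlet amounts (n = n₀ + ν ξ):
  M: 1136 − 1(393.2) = 742.8
  R: 580 − 1(393.2) = 186.8
  Q: 0 + 2(393.2) = 786.5
  U: 284 (inert)
Total out = 2000 kmol; y_Q = 786.5 / 2000 = 0.3932.

0.393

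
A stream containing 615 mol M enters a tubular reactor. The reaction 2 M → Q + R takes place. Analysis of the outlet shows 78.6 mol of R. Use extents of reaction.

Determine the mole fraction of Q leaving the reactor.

For R: n = n₀ + 1ξ → 78.6 = 0 + 1ξ, giving ξ = 78.6 mol.
Outlet amounts (n = n₀ + ν ξ):
  M: 615 − 2(78.6) = 457.8
  Q: 0 + 1(78.6) = 78.6
  R: 0 + 1(78.6) = 78.6
Total out = 615 mol; y_Q = 78.6 / 615 = 0.1278.

0.128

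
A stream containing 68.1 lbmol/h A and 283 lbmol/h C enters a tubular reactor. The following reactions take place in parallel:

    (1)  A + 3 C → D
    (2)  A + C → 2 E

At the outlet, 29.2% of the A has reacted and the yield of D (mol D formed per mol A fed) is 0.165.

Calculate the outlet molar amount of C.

241 lbmol/h

Yield of D: 1ξ₁ / 68.1 = 0.165 → ξ₁ = 11.24 lbmol/h.
Conversion of A: 1ξ₁ + 1ξ₂ = 0.292 × 68.1 = 19.89 → ξ₂ = 8.649 lbmol/h.
Outlet amounts (n = n₀ + Σ ν·ξ):
  A: 68.1 − 1(11.24) − 1(8.649) = 48.21
  C: 283 − 3(11.24) − 1(8.649) = 240.6
  D: 0 + 1(11.24) = 11.24
  E: 0 + 2(8.649) = 17.3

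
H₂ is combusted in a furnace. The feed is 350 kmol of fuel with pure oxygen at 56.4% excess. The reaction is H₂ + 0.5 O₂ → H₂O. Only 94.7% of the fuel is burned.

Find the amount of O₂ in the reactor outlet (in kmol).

Stoichiometric O₂ = 0.5 × 350 = 175 kmol; O₂ fed = 175 × 1.564 = 273.7 kmol.
Fuel reacted = 0.947 × 350 → ξ = 331.4 kmol.
Outlet (n = n₀ + ν ξ):
  H₂: 350 − 1(331.4) = 18.55
  O₂: 273.7 − 0.5(331.4) = 108
  H₂O: 0 + 1(331.4) = 331.4

108 kmol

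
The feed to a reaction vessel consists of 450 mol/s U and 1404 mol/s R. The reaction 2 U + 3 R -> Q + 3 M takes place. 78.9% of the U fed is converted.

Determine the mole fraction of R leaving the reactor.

0.52

U reacted = 0.789 × 450 = 355.1 mol/s; ν_U = −2, so ξ = 355.1/2 = 177.5 mol/s.
Outlet amounts (n = n₀ + ν ξ):
  U: 450 − 2(177.5) = 94.95
  R: 1404 − 3(177.5) = 871.4
  Q: 0 + 1(177.5) = 177.5
  M: 0 + 3(177.5) = 532.6
Total out = 1676 mol/s; y_R = 871.4 / 1676 = 0.5198.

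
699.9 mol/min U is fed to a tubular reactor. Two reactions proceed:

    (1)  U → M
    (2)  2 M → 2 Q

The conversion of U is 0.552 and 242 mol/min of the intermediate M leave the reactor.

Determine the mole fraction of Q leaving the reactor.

0.206

Conversion of U: U consumed = 1ξ₁ = 0.552 × 699.9 → ξ₁ = 386.3 mol/min.
M balance: n_M = 0 + 1ξ₁ − 2ξ₂ = 242 → ξ₂ = (1·386.3 − 242)/2 = 72.17 mol/min.
Outlet amounts (n = n₀ + Σ ν·ξ):
  U: 699.9 − 1(386.3) = 313.6
  M: 0 + 1(386.3) − 2(72.17) = 242
  Q: 0 + 2(72.17) = 144.3
Total out = 699.9 mol/min; y_Q = 144.3 / 699.9 = 0.2062.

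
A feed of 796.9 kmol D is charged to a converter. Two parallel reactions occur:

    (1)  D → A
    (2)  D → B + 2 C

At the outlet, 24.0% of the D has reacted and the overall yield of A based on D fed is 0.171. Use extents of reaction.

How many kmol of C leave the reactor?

110 kmol

Yield of A: 1ξ₁ / 796.9 = 0.171 → ξ₁ = 136.3 kmol.
Conversion of D: 1ξ₁ + 1ξ₂ = 0.24 × 796.9 = 191.3 → ξ₂ = 54.99 kmol.
Outlet amounts (n = n₀ + Σ ν·ξ):
  D: 796.9 − 1(136.3) − 1(54.99) = 605.6
  A: 0 + 1(136.3) = 136.3
  B: 0 + 1(54.99) = 54.99
  C: 0 + 2(54.99) = 110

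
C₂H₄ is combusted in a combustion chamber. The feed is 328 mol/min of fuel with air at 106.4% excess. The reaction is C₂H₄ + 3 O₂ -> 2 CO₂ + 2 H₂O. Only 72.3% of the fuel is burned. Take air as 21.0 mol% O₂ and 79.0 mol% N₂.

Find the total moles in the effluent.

Stoichiometric O₂ = 3 × 328 = 984 mol/min; O₂ fed = 984 × 2.064 = 2031 mol/min.
N₂ fed = 2031 × 79/21 = 7640 mol/min.
Fuel reacted = 0.723 × 328 → ξ = 237.1 mol/min.
Outlet (n = n₀ + ν ξ):
  C₂H₄: 328 − 1(237.1) = 90.86
  O₂: 2031 − 3(237.1) = 1320
  N₂: 7640 (inert)
  CO₂: 0 + 2(237.1) = 474.3
  H₂O: 0 + 2(237.1) = 474.3
Total out = 90.86 + 1320 + 7640 + 474.3 + 474.3 = 9999 mol/min.

10000 mol/min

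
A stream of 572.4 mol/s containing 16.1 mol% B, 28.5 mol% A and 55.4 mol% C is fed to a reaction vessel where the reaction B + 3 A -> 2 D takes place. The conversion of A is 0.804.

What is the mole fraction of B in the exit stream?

A reacted = 0.804 × 163.1 = 131.2 mol/s; ν_A = −3, so ξ = 131.2/3 = 43.72 mol/s.
Outlet amounts (n = n₀ + ν ξ):
  B: 92.16 − 1(43.72) = 48.44
  A: 163.1 − 3(43.72) = 31.97
  D: 0 + 2(43.72) = 87.44
  C: 317.1 (inert)
Total out = 485 mol/s; y_B = 48.44 / 485 = 0.09988.

0.0999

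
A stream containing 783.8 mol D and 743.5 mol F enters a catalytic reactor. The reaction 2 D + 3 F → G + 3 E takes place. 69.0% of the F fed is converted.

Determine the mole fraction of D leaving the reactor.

0.326

F reacted = 0.69 × 743.5 = 513 mol; ν_F = −3, so ξ = 513/3 = 171 mol.
Outlet amounts (n = n₀ + ν ξ):
  D: 783.8 − 2(171) = 441.8
  F: 743.5 − 3(171) = 230.5
  G: 0 + 1(171) = 171
  E: 0 + 3(171) = 513
Total out = 1356 mol; y_D = 441.8 / 1356 = 0.3257.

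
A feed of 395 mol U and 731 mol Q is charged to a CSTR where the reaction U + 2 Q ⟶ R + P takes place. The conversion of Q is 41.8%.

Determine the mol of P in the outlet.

Q reacted = 0.418 × 731 = 305.6 mol; ν_Q = −2, so ξ = 305.6/2 = 152.8 mol.
Outlet amounts (n = n₀ + ν ξ):
  U: 395 − 1(152.8) = 242.2
  Q: 731 − 2(152.8) = 425.4
  R: 0 + 1(152.8) = 152.8
  P: 0 + 1(152.8) = 152.8

153 mol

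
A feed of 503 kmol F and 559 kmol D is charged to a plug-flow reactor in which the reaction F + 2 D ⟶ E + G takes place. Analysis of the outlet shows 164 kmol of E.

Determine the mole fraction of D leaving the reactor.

0.257

For E: n = n₀ + 1ξ → 164 = 0 + 1ξ, giving ξ = 164 kmol.
Outlet amounts (n = n₀ + ν ξ):
  F: 503 − 1(164) = 339
  D: 559 − 2(164) = 231
  E: 0 + 1(164) = 164
  G: 0 + 1(164) = 164
Total out = 898 kmol; y_D = 231 / 898 = 0.2572.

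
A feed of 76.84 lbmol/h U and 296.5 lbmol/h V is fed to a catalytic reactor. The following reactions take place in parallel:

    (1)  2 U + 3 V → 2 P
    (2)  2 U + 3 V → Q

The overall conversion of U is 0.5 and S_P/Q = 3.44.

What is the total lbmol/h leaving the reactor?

Conversion of U: U consumed = 0.5 × 76.84 = 38.42 lbmol/h = 2ξ₁ + 2ξ₂.
Selectivity: 2ξ₁ / (1ξ₂) = 3.44 → ξ₁ = 1.72 ξ₂.
Substitute: (2·1.72 + 2) ξ₂ = 38.42 → ξ₂ = 7.063 lbmol/h, ξ₁ = 12.15 lbmol/h.
Outlet amounts (n = n₀ + Σ ν·ξ):
  U: 76.84 − 2(12.15) − 2(7.063) = 38.42
  V: 296.5 − 3(12.15) − 3(7.063) = 238.9
  P: 0 + 2(12.15) = 24.3
  Q: 0 + 1(7.063) = 7.063
Total out = 38.42 + 238.9 + 24.3 + 7.063 = 308.6 lbmol/h.

309 lbmol/h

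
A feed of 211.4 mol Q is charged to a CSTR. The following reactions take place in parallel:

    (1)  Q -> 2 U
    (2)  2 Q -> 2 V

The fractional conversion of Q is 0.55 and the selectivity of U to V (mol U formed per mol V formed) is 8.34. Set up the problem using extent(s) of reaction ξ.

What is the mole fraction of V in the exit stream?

0.0737

Conversion of Q: Q consumed = 0.55 × 211.4 = 116.3 mol = 1ξ₁ + 2ξ₂.
Selectivity: 2ξ₁ / (2ξ₂) = 8.34 → ξ₁ = 8.34 ξ₂.
Substitute: (1·8.34 + 2) ξ₂ = 116.3 → ξ₂ = 11.24 mol, ξ₁ = 93.78 mol.
Outlet amounts (n = n₀ + Σ ν·ξ):
  Q: 211.4 − 1(93.78) − 2(11.24) = 95.13
  U: 0 + 2(93.78) = 187.6
  V: 0 + 2(11.24) = 22.49
Total out = 305.2 mol; y_V = 22.49 / 305.2 = 0.07369.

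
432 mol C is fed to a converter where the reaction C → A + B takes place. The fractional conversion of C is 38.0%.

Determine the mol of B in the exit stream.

C reacted = 0.38 × 432 = 164.2 mol; ν_C = −1, so ξ = 164.2/1 = 164.2 mol.
Outlet amounts (n = n₀ + ν ξ):
  C: 432 − 1(164.2) = 267.8
  A: 0 + 1(164.2) = 164.2
  B: 0 + 1(164.2) = 164.2

164 mol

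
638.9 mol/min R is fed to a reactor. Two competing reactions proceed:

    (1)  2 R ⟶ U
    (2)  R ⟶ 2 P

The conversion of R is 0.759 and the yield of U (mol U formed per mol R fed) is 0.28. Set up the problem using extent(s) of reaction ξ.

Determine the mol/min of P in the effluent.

Yield of U: 1ξ₁ / 638.9 = 0.28 → ξ₁ = 178.9 mol/min.
Conversion of R: 2ξ₁ + 1ξ₂ = 0.759 × 638.9 = 484.9 → ξ₂ = 127.1 mol/min.
Outlet amounts (n = n₀ + Σ ν·ξ):
  R: 638.9 − 2(178.9) − 1(127.1) = 154
  U: 0 + 1(178.9) = 178.9
  P: 0 + 2(127.1) = 254.3

254 mol/min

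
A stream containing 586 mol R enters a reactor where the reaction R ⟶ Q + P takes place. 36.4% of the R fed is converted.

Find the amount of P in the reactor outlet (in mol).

213 mol

R reacted = 0.364 × 586 = 213.3 mol; ν_R = −1, so ξ = 213.3/1 = 213.3 mol.
Outlet amounts (n = n₀ + ν ξ):
  R: 586 − 1(213.3) = 372.7
  Q: 0 + 1(213.3) = 213.3
  P: 0 + 1(213.3) = 213.3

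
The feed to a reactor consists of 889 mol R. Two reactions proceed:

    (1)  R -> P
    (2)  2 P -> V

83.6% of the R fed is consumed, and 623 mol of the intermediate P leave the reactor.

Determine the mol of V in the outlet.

Conversion of R: R consumed = 1ξ₁ = 0.836 × 889 → ξ₁ = 743.2 mol.
P balance: n_P = 0 + 1ξ₁ − 2ξ₂ = 623 → ξ₂ = (1·743.2 − 623)/2 = 60.1 mol.
Outlet amounts (n = n₀ + Σ ν·ξ):
  R: 889 − 1(743.2) = 145.8
  P: 0 + 1(743.2) − 2(60.1) = 623
  V: 0 + 1(60.1) = 60.1

60.1 mol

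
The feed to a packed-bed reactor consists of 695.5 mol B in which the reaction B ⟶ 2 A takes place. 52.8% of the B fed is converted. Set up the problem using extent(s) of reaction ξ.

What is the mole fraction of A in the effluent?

0.691

B reacted = 0.528 × 695.5 = 367.2 mol; ν_B = −1, so ξ = 367.2/1 = 367.2 mol.
Outlet amounts (n = n₀ + ν ξ):
  B: 695.5 − 1(367.2) = 328.3
  A: 0 + 2(367.2) = 734.4
Total out = 1063 mol; y_A = 734.4 / 1063 = 0.6911.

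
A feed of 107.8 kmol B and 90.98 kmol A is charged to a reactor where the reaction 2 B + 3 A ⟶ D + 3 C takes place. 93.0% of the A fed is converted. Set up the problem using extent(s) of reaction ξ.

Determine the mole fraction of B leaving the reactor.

A reacted = 0.93 × 90.98 = 84.61 kmol; ν_A = −3, so ξ = 84.61/3 = 28.2 kmol.
Outlet amounts (n = n₀ + ν ξ):
  B: 107.8 − 2(28.2) = 51.39
  A: 90.98 − 3(28.2) = 6.369
  D: 0 + 1(28.2) = 28.2
  C: 0 + 3(28.2) = 84.61
Total out = 170.6 kmol; y_B = 51.39 / 170.6 = 0.3013.

0.301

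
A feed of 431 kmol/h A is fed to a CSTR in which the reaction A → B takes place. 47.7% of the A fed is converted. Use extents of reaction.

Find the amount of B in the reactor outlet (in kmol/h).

206 kmol/h

A reacted = 0.477 × 431 = 205.6 kmol/h; ν_A = −1, so ξ = 205.6/1 = 205.6 kmol/h.
Outlet amounts (n = n₀ + ν ξ):
  A: 431 − 1(205.6) = 225.4
  B: 0 + 1(205.6) = 205.6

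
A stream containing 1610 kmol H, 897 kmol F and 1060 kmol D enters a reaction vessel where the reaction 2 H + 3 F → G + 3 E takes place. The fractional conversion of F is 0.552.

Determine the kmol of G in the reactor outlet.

F reacted = 0.552 × 897 = 495.1 kmol; ν_F = −3, so ξ = 495.1/3 = 165 kmol.
Outlet amounts (n = n₀ + ν ξ):
  H: 1610 − 2(165) = 1280
  F: 897 − 3(165) = 401.9
  G: 0 + 1(165) = 165
  E: 0 + 3(165) = 495.1
  D: 1060 (inert)

165 kmol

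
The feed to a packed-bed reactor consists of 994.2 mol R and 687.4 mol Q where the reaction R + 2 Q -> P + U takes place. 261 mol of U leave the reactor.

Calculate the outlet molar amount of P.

For U: n = n₀ + 1ξ → 261 = 0 + 1ξ, giving ξ = 261 mol.
Outlet amounts (n = n₀ + ν ξ):
  R: 994.2 − 1(261) = 733.2
  Q: 687.4 − 2(261) = 165.4
  P: 0 + 1(261) = 261
  U: 0 + 1(261) = 261

261 mol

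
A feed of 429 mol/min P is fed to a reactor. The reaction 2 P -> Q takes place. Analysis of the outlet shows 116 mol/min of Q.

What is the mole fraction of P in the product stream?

0.629

For Q: n = n₀ + 1ξ → 116 = 0 + 1ξ, giving ξ = 116 mol/min.
Outlet amounts (n = n₀ + ν ξ):
  P: 429 − 2(116) = 197
  Q: 0 + 1(116) = 116
Total out = 313 mol/min; y_P = 197 / 313 = 0.6294.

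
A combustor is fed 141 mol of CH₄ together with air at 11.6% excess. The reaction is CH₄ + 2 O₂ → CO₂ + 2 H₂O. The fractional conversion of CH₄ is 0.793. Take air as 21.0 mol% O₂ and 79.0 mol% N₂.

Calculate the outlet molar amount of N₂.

Stoichiometric O₂ = 2 × 141 = 282 mol; O₂ fed = 282 × 1.116 = 314.7 mol.
N₂ fed = 314.7 × 79/21 = 1184 mol.
Fuel reacted = 0.793 × 141 → ξ = 111.8 mol.
Outlet (n = n₀ + ν ξ):
  CH₄: 141 − 1(111.8) = 29.19
  O₂: 314.7 − 2(111.8) = 91.09
  N₂: 1184 (inert)
  CO₂: 0 + 1(111.8) = 111.8
  H₂O: 0 + 2(111.8) = 223.6

1180 mol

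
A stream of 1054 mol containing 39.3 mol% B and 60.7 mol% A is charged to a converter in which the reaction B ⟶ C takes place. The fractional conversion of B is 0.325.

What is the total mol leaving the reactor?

B reacted = 0.325 × 414.2 = 134.6 mol; ν_B = −1, so ξ = 134.6/1 = 134.6 mol.
Outlet amounts (n = n₀ + ν ξ):
  B: 414.2 − 1(134.6) = 279.6
  C: 0 + 1(134.6) = 134.6
  A: 639.8 (inert)
Total out = 279.6 + 134.6 + 639.8 = 1054 mol.

1050 mol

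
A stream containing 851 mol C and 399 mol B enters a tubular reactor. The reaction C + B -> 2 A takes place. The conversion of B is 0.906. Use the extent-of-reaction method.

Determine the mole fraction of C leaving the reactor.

B reacted = 0.906 × 399 = 361.5 mol; ν_B = −1, so ξ = 361.5/1 = 361.5 mol.
Outlet amounts (n = n₀ + ν ξ):
  C: 851 − 1(361.5) = 489.5
  B: 399 − 1(361.5) = 37.51
  A: 0 + 2(361.5) = 723
Total out = 1250 mol; y_C = 489.5 / 1250 = 0.3916.

0.392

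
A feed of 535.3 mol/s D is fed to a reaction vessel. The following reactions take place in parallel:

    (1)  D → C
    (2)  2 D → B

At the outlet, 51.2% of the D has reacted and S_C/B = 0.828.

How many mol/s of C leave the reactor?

80.2 mol/s

Conversion of D: D consumed = 0.512 × 535.3 = 274.1 mol/s = 1ξ₁ + 2ξ₂.
Selectivity: 1ξ₁ / (1ξ₂) = 0.828 → ξ₁ = 0.828 ξ₂.
Substitute: (1·0.828 + 2) ξ₂ = 274.1 → ξ₂ = 96.91 mol/s, ξ₁ = 80.25 mol/s.
Outlet amounts (n = n₀ + Σ ν·ξ):
  D: 535.3 − 1(80.25) − 2(96.91) = 261.2
  C: 0 + 1(80.25) = 80.25
  B: 0 + 1(96.91) = 96.91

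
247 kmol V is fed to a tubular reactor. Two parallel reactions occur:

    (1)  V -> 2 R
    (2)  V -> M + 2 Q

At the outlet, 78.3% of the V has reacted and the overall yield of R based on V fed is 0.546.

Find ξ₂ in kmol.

Yield of R: 2ξ₁ / 247 = 0.546 → ξ₁ = 67.43 kmol.
Conversion of V: 1ξ₁ + 1ξ₂ = 0.783 × 247 = 193.4 → ξ₂ = 126 kmol.
Outlet amounts (n = n₀ + Σ ν·ξ):
  V: 247 − 1(67.43) − 1(126) = 53.6
  R: 0 + 2(67.43) = 134.9
  M: 0 + 1(126) = 126
  Q: 0 + 2(126) = 251.9

ξ₂ = 126 kmol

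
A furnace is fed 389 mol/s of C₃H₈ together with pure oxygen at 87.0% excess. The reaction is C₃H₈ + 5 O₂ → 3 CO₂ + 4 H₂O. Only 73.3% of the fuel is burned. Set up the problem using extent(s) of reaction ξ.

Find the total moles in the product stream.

Stoichiometric O₂ = 5 × 389 = 1945 mol/s; O₂ fed = 1945 × 1.870 = 3637 mol/s.
Fuel reacted = 0.733 × 389 → ξ = 285.1 mol/s.
Outlet (n = n₀ + ν ξ):
  C₃H₈: 389 − 1(285.1) = 103.9
  O₂: 3637 − 5(285.1) = 2211
  CO₂: 0 + 3(285.1) = 855.4
  H₂O: 0 + 4(285.1) = 1141
Total out = 103.9 + 2211 + 855.4 + 1141 = 4311 mol/s.

4310 mol/s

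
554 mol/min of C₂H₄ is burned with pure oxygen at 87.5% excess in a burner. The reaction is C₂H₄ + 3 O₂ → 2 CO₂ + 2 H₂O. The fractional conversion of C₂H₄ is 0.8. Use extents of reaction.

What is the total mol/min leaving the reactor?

3670 mol/min

Stoichiometric O₂ = 3 × 554 = 1662 mol/min; O₂ fed = 1662 × 1.875 = 3116 mol/min.
Fuel reacted = 0.8 × 554 → ξ = 443.2 mol/min.
Outlet (n = n₀ + ν ξ):
  C₂H₄: 554 − 1(443.2) = 110.8
  O₂: 3116 − 3(443.2) = 1787
  CO₂: 0 + 2(443.2) = 886.4
  H₂O: 0 + 2(443.2) = 886.4
Total out = 110.8 + 1787 + 886.4 + 886.4 = 3670 mol/min.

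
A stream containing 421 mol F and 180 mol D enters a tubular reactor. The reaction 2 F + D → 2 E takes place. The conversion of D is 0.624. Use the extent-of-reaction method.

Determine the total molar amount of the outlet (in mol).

D reacted = 0.624 × 180 = 112.3 mol; ν_D = −1, so ξ = 112.3/1 = 112.3 mol.
Outlet amounts (n = n₀ + ν ξ):
  F: 421 − 2(112.3) = 196.4
  D: 180 − 1(112.3) = 67.68
  E: 0 + 2(112.3) = 224.6
Total out = 196.4 + 67.68 + 224.6 = 488.7 mol.

489 mol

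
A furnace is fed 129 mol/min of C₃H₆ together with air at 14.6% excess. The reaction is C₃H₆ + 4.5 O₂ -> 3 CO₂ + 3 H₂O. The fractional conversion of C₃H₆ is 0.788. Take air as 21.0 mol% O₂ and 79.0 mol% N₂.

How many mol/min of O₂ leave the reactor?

208 mol/min

Stoichiometric O₂ = 4.5 × 129 = 580.5 mol/min; O₂ fed = 580.5 × 1.146 = 665.3 mol/min.
N₂ fed = 665.3 × 79/21 = 2503 mol/min.
Fuel reacted = 0.788 × 129 → ξ = 101.7 mol/min.
Outlet (n = n₀ + ν ξ):
  C₃H₆: 129 − 1(101.7) = 27.35
  O₂: 665.3 − 4.5(101.7) = 207.8
  N₂: 2503 (inert)
  CO₂: 0 + 3(101.7) = 305
  H₂O: 0 + 3(101.7) = 305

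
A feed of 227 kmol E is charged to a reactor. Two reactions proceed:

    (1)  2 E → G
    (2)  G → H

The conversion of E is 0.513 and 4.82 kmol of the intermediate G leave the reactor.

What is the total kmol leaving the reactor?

Conversion of E: E consumed = 2ξ₁ = 0.513 × 227 → ξ₁ = 58.23 kmol.
G balance: n_G = 0 + 1ξ₁ − 1ξ₂ = 4.82 → ξ₂ = (1·58.23 − 4.82)/1 = 53.41 kmol.
Outlet amounts (n = n₀ + Σ ν·ξ):
  E: 227 − 2(58.23) = 110.5
  G: 0 + 1(58.23) − 1(53.41) = 4.82
  H: 0 + 1(53.41) = 53.41
Total out = 110.5 + 4.82 + 53.41 = 168.8 kmol.

169 kmol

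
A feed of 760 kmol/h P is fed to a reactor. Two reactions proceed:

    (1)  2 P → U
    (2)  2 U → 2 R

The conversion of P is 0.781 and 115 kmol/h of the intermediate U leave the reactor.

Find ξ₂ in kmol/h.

Conversion of P: P consumed = 2ξ₁ = 0.781 × 760 → ξ₁ = 296.8 kmol/h.
U balance: n_U = 0 + 1ξ₁ − 2ξ₂ = 115 → ξ₂ = (1·296.8 − 115)/2 = 90.89 kmol/h.
Outlet amounts (n = n₀ + Σ ν·ξ):
  P: 760 − 2(296.8) = 166.4
  U: 0 + 1(296.8) − 2(90.89) = 115
  R: 0 + 2(90.89) = 181.8

ξ₂ = 90.9 kmol/h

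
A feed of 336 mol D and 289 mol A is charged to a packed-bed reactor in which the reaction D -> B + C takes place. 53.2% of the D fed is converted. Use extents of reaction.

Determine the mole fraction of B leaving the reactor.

D reacted = 0.532 × 336 = 178.8 mol; ν_D = −1, so ξ = 178.8/1 = 178.8 mol.
Outlet amounts (n = n₀ + ν ξ):
  D: 336 − 1(178.8) = 157.2
  B: 0 + 1(178.8) = 178.8
  C: 0 + 1(178.8) = 178.8
  A: 289 (inert)
Total out = 803.8 mol; y_B = 178.8 / 803.8 = 0.2224.

0.222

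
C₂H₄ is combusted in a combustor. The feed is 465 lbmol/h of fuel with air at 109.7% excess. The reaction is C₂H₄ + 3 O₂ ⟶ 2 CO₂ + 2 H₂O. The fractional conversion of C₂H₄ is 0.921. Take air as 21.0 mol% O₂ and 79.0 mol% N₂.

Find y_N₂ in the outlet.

Stoichiometric O₂ = 3 × 465 = 1395 lbmol/h; O₂ fed = 1395 × 2.097 = 2925 lbmol/h.
N₂ fed = 2925 × 79/21 = 11000 lbmol/h.
Fuel reacted = 0.921 × 465 → ξ = 428.3 lbmol/h.
Outlet (n = n₀ + ν ξ):
  C₂H₄: 465 − 1(428.3) = 36.73
  O₂: 2925 − 3(428.3) = 1641
  N₂: 11000 (inert)
  CO₂: 0 + 2(428.3) = 856.5
  H₂O: 0 + 2(428.3) = 856.5
Total out = 14400 lbmol/h; y_N₂ = 11000 / 14400 = 0.7645.

0.764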